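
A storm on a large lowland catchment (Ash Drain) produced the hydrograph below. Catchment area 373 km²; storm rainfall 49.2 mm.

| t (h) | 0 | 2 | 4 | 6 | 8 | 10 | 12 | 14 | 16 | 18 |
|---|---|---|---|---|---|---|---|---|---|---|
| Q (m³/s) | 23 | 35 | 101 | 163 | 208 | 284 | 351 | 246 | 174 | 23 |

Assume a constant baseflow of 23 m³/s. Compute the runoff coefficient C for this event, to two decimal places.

C ≈ 0.54

ΣQ_DR = 1378 m³/s; V = ΣQ_DR·Δt = 9.922 × 10^6 m³.
Runoff depth d = V / A = 26.60 mm.
C = d / P = 26.60 / 49.2 = 0.54.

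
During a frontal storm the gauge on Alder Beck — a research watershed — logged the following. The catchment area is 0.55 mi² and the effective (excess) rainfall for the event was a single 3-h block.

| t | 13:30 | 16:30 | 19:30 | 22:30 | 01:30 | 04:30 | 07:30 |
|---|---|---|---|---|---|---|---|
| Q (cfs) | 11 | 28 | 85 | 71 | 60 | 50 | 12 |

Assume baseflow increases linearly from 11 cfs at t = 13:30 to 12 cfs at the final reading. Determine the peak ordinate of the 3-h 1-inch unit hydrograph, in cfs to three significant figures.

Direct runoff: 0.00, 16.83, 73.67, 59.50, 48.33, 38.17, 0.00 cfs; ΣQ_DR = 236.5 cfs, peak = 73.67 cfs.
Runoff depth d = ΣQ_DR·Δt / A = 236.5 × 10800 / (0.55 mi²) = 1.999 in.
The 1-inch UH is the DRH scaled by (1 in)/d, so U_p = 73.67 × 1/1.999 = 36.9 cfs.

U_p ≈ 36.9 cfs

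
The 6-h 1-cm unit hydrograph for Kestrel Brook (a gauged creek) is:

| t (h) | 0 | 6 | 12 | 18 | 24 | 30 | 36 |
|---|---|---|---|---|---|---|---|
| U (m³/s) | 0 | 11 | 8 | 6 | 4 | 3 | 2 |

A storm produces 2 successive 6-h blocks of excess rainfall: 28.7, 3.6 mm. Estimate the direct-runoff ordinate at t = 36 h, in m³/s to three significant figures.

By discrete convolution, Q_j = Σ (P_i / 10 mm) · U_{j−i}.
At t = 36 h (j=6): Q = (28.7/10)·2 + (3.6/10)·3 = 6.82 m³/s.

Q ≈ 6.82 m³/s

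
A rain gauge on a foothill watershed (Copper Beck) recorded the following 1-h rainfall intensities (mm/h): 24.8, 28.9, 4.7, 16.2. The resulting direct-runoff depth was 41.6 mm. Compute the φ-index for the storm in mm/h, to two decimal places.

Only the 3 blocks with intensity above φ contribute runoff: 24.8, 28.9, 16.2 mm/h.
Σ(I−φ)·Δt = d  ⇒  (24.8+28.9+16.2 − 3φ)·1 = 41.6
φ = (69.90 − 41.6/1) / 3 = 9.43 mm/h.

φ ≈ 9.43 mm/h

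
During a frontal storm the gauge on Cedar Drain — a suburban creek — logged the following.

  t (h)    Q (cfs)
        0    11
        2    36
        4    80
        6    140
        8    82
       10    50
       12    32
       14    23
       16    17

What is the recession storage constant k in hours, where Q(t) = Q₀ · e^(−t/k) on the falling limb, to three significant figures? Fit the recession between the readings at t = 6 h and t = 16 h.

k ≈ 4.74 h

On the falling limb, Q drops from 140 to 17 cfs between t = 6 h and t = 16 h (Δt = 10 h).
k = −Δt / ln(Q₂/Q₁) = −10 / ln(17/140) = 4.74 h.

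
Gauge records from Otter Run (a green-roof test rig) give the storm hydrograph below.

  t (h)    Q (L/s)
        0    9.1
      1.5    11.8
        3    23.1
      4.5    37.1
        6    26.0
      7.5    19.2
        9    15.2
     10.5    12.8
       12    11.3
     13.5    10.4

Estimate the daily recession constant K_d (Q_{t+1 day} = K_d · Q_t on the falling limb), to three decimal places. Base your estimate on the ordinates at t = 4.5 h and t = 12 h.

K_d ≈ 0.022

Between t = 4.5 h and t = 12 h the flow falls from 37.1 to 11.3 L/s over 5×1.5 h = 7.5 h.
Per-interval ratio K = (11.3/37.1)^(1/5) = 0.7884; K_d = K^(24/1.5) = 0.022.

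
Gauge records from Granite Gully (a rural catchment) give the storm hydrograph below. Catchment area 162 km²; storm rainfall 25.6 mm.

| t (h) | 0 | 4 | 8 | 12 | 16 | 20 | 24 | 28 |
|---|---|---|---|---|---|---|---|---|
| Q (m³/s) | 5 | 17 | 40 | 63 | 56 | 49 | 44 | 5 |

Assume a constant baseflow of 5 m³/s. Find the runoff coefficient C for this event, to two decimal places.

C ≈ 0.83

ΣQ_DR = 239.0 m³/s; V = ΣQ_DR·Δt = 3.442 × 10^6 m³.
Runoff depth d = V / A = 21.24 mm.
C = d / P = 21.24 / 25.6 = 0.83.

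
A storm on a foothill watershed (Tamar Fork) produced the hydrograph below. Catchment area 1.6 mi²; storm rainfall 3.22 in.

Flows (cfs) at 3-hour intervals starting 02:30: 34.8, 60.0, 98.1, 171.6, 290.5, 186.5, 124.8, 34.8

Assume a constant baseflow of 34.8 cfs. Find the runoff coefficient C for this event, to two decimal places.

ΣQ_DR = 722.7 cfs; V = ΣQ_DR·Δt = 7.805 × 10^6 ft³.
Runoff depth d = V / A = 2.100 in.
C = d / P = 2.100 / 3.22 = 0.65.

C ≈ 0.65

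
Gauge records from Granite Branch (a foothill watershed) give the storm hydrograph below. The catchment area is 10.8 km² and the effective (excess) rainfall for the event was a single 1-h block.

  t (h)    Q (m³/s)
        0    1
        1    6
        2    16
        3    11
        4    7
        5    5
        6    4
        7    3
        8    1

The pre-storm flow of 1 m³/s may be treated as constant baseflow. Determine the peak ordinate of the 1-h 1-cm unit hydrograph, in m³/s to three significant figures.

U_p ≈ 10.0 m³/s

Direct runoff: 0.0, 5.0, 15.0, 10.0, 6.0, 4.0, 3.0, 2.0, 0.0 m³/s; ΣQ_DR = 45.00 m³/s, peak = 15.0 m³/s.
Runoff depth d = ΣQ_DR·Δt / A = 45.00 × 3600 / (10.8 km²) = 15.00 mm.
The 1-cm UH is the DRH scaled by (10 mm)/d, so U_p = 15.0 × 10/15.00 = 10.0 m³/s.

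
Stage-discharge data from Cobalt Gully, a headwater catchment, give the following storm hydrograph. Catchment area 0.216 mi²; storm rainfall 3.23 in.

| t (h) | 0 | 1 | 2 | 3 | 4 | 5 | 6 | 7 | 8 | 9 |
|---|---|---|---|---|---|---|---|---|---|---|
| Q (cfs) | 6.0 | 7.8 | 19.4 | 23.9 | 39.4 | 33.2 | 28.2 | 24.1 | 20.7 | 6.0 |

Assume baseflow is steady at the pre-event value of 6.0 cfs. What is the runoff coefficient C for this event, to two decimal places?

ΣQ_DR = 148.7 cfs; V = ΣQ_DR·Δt = 5.353 × 10^5 ft³.
Runoff depth d = V / A = 1.067 in.
C = d / P = 1.067 / 3.23 = 0.33.

C ≈ 0.33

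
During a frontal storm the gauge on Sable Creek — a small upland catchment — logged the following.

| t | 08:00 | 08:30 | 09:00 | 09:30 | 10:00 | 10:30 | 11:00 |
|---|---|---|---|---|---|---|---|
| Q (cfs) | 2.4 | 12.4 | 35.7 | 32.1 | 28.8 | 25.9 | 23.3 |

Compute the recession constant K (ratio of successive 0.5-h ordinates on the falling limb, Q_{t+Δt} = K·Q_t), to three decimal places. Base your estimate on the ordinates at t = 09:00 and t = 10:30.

K ≈ 0.899

Using the recession-limb readings at t = 09:00 and t = 10:30: Q falls from 35.7 to 25.9 cfs over 3 intervals.
K = (Q₂/Q₁)^(1/3) = (25.9/35.7)^(1/3) = 0.899.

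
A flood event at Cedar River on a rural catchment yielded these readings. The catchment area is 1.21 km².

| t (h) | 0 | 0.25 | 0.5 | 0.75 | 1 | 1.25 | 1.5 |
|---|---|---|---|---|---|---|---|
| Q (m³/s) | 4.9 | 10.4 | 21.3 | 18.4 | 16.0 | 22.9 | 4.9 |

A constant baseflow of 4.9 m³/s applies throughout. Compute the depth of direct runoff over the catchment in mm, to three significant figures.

Direct runoff: 0.0, 5.5, 16.4, 13.5, 11.1, 18.0, 0.0 m³/s; ΣQ_DR = 64.50 m³/s.
V = ΣQ_DR · Δt = 64.50 × 900 s = 58050 m³.
Over A = 1.21 km², depth = V / A = 48.0 mm.

d ≈ 48.0 mm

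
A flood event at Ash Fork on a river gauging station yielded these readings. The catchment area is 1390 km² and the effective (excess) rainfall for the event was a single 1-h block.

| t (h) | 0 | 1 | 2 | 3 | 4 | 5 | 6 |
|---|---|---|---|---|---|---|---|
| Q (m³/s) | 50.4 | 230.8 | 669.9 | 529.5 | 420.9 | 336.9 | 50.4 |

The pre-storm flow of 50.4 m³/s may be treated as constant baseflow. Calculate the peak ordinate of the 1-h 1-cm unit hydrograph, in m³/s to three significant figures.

Direct runoff: 0.0, 180.4, 619.5, 479.1, 370.5, 286.5, 0.0 m³/s; ΣQ_DR = 1936 m³/s, peak = 619.5 m³/s.
Runoff depth d = ΣQ_DR·Δt / A = 1936 × 3600 / (1390 km²) = 5.014 mm.
The 1-cm UH is the DRH scaled by (10 mm)/d, so U_p = 619.5 × 10/5.014 = 1240 m³/s.

U_p ≈ 1240 m³/s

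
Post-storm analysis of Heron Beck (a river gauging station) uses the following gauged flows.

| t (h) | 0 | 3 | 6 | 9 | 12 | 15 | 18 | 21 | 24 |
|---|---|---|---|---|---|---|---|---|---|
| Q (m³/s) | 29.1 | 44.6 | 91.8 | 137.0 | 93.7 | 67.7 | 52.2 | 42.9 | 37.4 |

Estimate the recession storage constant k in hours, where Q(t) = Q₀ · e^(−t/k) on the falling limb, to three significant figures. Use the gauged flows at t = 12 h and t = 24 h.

On the falling limb, Q drops from 93.7 to 37.4 m³/s between t = 12 h and t = 24 h (Δt = 12 h).
k = −Δt / ln(Q₂/Q₁) = −12 / ln(37.4/93.7) = 13.1 h.

k ≈ 13.1 h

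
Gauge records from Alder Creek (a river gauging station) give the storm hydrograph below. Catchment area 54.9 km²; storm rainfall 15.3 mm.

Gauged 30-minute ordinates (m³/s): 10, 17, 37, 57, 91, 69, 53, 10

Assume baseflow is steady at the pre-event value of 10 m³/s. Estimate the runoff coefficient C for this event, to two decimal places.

C ≈ 0.57

ΣQ_DR = 264.0 m³/s; V = ΣQ_DR·Δt = 4.752 × 10^5 m³.
Runoff depth d = V / A = 8.656 mm.
C = d / P = 8.656 / 15.3 = 0.57.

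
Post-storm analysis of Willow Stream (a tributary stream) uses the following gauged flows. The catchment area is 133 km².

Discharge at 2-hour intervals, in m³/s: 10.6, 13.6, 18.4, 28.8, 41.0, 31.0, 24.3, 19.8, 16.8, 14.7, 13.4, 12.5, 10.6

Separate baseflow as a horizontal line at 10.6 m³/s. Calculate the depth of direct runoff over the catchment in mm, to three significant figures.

d ≈ 6.37 mm

Direct runoff: 0.0, 3.0, 7.8, 18.2, 30.4, 20.4, 13.7, 9.2, 6.2, 4.1, 2.8, 1.9, 0.0 m³/s; ΣQ_DR = 117.7 m³/s.
V = ΣQ_DR · Δt = 117.7 × 7200 s = 8.474 × 10^5 m³.
Over A = 133 km², depth = V / A = 6.37 mm.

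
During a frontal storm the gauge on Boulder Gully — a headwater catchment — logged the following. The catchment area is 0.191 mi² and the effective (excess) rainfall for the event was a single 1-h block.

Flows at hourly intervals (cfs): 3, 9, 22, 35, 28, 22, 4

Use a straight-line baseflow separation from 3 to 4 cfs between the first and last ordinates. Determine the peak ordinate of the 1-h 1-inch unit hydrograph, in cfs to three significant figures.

Direct runoff: 0.00, 5.83, 18.67, 31.50, 24.33, 18.17, 0.00 cfs; ΣQ_DR = 98.50 cfs, peak = 31.50 cfs.
Runoff depth d = ΣQ_DR·Δt / A = 98.50 × 3600 / (0.191 mi²) = 0.7991 in.
The 1-inch UH is the DRH scaled by (1 in)/d, so U_p = 31.50 × 1/0.7991 = 39.4 cfs.

U_p ≈ 39.4 cfs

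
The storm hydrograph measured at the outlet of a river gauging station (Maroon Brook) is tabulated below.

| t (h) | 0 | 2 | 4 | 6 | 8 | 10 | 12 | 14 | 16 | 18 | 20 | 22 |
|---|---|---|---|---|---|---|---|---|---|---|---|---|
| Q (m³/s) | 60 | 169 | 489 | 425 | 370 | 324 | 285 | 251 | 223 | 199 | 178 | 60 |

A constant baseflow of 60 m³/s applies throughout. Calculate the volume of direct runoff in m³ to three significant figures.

Direct-runoff ordinates (Q − Q_b): 0.0, 109.0, 429.0, 365.0, 310.0, 264.0, 225.0, 191.0, 163.0, 139.0, 118.0, 0.0 m³/s.
ΣQ_DR = 2313 m³/s.
With Δt = 2 h = 7200 s, V = ΣQ_DR · Δt = 2313 × 7200 = 1.67 × 10^7 m³.

V ≈ 1.67 × 10^7 m³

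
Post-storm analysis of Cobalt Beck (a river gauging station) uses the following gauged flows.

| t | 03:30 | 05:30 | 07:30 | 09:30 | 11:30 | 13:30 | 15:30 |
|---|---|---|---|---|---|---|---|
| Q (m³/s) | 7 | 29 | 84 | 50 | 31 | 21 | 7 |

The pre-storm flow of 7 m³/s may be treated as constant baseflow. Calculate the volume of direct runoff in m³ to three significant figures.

V ≈ 1.30 × 10^6 m³

Direct-runoff ordinates (Q − Q_b): 0.0, 22.0, 77.0, 43.0, 24.0, 14.0, 0.0 m³/s.
ΣQ_DR = 180.0 m³/s.
With Δt = 2 h = 7200 s, V = ΣQ_DR · Δt = 180.0 × 7200 = 1.30 × 10^6 m³.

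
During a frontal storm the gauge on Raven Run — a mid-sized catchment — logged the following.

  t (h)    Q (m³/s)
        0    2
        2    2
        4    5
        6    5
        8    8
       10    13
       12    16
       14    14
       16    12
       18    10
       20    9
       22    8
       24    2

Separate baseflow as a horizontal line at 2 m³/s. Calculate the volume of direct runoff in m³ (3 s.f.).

Direct-runoff ordinates (Q − Q_b): 0.0, 0.0, 3.0, 3.0, 6.0, 11.0, 14.0, 12.0, 10.0, 8.0, 7.0, 6.0, 0.0 m³/s.
ΣQ_DR = 80.00 m³/s.
With Δt = 2 h = 7200 s, V = ΣQ_DR · Δt = 80.00 × 7200 = 5.76 × 10^5 m³.

V ≈ 5.76 × 10^5 m³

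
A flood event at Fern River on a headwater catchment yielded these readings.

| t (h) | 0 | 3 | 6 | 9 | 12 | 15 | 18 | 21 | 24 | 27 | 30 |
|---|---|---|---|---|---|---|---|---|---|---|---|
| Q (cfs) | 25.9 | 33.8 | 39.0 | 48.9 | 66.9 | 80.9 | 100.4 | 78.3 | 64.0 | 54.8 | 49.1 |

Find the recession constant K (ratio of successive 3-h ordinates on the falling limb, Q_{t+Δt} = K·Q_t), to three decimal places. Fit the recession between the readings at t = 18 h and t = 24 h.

K ≈ 0.798

Using the recession-limb readings at t = 18 h and t = 24 h: Q falls from 100.4 to 64.0 cfs over 2 intervals.
K = (Q₂/Q₁)^(1/2) = (64.0/100.4)^(1/2) = 0.798.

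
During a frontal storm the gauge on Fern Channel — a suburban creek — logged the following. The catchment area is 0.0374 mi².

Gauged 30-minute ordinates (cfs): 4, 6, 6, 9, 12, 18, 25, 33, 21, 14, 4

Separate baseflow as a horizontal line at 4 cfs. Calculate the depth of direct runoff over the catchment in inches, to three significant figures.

Direct runoff: 0.0, 2.0, 2.0, 5.0, 8.0, 14.0, 21.0, 29.0, 17.0, 10.0, 0.0 cfs; ΣQ_DR = 108.0 cfs.
V = ΣQ_DR · Δt = 108.0 × 1800 s = 1.944 × 10^5 ft³.
Over A = 0.0374 mi², depth = V / A = 2.24 in.

d ≈ 2.24 in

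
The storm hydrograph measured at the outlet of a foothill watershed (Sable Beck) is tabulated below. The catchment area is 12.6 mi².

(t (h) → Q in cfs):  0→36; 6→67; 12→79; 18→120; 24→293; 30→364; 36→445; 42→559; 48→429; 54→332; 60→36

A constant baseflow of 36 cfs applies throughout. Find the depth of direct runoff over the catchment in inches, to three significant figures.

Direct runoff: 0.0, 31.0, 43.0, 84.0, 257.0, 328.0, 409.0, 523.0, 393.0, 296.0, 0.0 cfs; ΣQ_DR = 2364 cfs.
V = ΣQ_DR · Δt = 2364 × 21600 s = 5.106 × 10^7 ft³.
Over A = 12.6 mi², depth = V / A = 1.74 in.

d ≈ 1.74 in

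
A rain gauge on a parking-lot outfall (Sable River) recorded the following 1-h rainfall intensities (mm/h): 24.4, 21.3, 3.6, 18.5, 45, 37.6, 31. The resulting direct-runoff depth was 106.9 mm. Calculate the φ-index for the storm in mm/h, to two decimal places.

Only the 6 blocks with intensity above φ contribute runoff: 24.4, 21.3, 18.5, 45, 37.6, 31 mm/h.
Σ(I−φ)·Δt = d  ⇒  (24.4+21.3+18.5+45+37.6+31 − 6φ)·1 = 106.9
φ = (177.8 − 106.9/1) / 6 = 11.82 mm/h.

φ ≈ 11.82 mm/h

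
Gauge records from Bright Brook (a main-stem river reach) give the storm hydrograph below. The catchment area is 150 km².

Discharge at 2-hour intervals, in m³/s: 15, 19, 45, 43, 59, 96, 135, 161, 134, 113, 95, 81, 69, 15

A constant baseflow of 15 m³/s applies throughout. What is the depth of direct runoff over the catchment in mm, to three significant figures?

d ≈ 41.8 mm

Direct runoff: 0.0, 4.0, 30.0, 28.0, 44.0, 81.0, 120.0, 146.0, 119.0, 98.0, 80.0, 66.0, 54.0, 0.0 m³/s; ΣQ_DR = 870.0 m³/s.
V = ΣQ_DR · Δt = 870.0 × 7200 s = 6.264 × 10^6 m³.
Over A = 150 km², depth = V / A = 41.8 mm.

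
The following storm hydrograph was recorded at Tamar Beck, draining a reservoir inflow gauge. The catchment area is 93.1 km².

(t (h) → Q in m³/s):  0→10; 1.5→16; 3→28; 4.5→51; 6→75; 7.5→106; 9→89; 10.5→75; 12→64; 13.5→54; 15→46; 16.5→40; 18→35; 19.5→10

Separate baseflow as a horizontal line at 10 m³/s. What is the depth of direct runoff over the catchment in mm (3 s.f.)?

d ≈ 32.4 mm

Direct runoff: 0.0, 6.0, 18.0, 41.0, 65.0, 96.0, 79.0, 65.0, 54.0, 44.0, 36.0, 30.0, 25.0, 0.0 m³/s; ΣQ_DR = 559.0 m³/s.
V = ΣQ_DR · Δt = 559.0 × 5400 s = 3.019 × 10^6 m³.
Over A = 93.1 km², depth = V / A = 32.4 mm.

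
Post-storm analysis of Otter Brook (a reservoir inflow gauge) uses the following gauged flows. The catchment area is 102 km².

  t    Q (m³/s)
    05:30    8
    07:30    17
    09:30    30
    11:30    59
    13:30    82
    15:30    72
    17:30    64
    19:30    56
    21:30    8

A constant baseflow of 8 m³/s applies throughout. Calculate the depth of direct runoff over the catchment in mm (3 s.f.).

d ≈ 22.9 mm

Direct runoff: 0.0, 9.0, 22.0, 51.0, 74.0, 64.0, 56.0, 48.0, 0.0 m³/s; ΣQ_DR = 324.0 m³/s.
V = ΣQ_DR · Δt = 324.0 × 7200 s = 2.333 × 10^6 m³.
Over A = 102 km², depth = V / A = 22.9 mm.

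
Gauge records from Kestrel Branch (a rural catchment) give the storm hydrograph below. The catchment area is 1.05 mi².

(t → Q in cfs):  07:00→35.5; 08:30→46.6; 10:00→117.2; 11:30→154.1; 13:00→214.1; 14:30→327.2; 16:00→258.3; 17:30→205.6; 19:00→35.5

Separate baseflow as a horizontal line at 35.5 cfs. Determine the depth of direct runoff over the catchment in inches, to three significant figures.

Direct runoff: 0.0, 11.1, 81.7, 118.6, 178.6, 291.7, 222.8, 170.1, 0.0 cfs; ΣQ_DR = 1075 cfs.
V = ΣQ_DR · Δt = 1075 × 5400 s = 5.803 × 10^6 ft³.
Over A = 1.05 mi², depth = V / A = 2.38 in.

d ≈ 2.38 in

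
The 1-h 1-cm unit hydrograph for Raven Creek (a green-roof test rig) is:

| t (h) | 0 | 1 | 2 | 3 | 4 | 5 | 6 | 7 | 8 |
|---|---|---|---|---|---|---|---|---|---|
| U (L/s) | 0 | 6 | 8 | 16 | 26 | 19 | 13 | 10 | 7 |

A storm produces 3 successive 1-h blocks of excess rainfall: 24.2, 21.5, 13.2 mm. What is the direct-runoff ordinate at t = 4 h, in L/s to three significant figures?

By discrete convolution, Q_j = Σ (P_i / 10 mm) · U_{j−i}.
At t = 4 h (j=4): Q = (24.2/10)·26 + (21.5/10)·16 + (13.2/10)·8 = 108 L/s.

Q ≈ 108 L/s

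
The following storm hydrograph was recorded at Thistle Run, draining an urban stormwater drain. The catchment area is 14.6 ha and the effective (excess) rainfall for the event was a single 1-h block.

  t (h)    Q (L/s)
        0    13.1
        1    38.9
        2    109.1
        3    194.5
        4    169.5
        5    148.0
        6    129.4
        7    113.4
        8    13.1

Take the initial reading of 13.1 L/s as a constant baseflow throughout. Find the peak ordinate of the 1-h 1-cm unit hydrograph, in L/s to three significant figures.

Direct runoff: 0.0, 25.8, 96.0, 181.4, 156.4, 134.9, 116.3, 100.3, 0.0 L/s; ΣQ_DR = 811.1 L/s, peak = 181.4 L/s.
Runoff depth d = ΣQ_DR·Δt / A = 811.1 × 3600 / (14.6 ha) = 20.00 mm.
The 1-cm UH is the DRH scaled by (10 mm)/d, so U_p = 181.4 × 10/20.00 = 90.7 L/s.

U_p ≈ 90.7 L/s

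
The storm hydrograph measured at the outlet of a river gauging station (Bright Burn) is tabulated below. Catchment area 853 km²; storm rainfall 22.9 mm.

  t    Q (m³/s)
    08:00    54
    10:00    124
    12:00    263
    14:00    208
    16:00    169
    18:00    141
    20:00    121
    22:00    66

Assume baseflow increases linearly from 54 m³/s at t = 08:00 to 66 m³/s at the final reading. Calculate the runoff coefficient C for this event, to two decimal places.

ΣQ_DR = 666.0 m³/s; V = ΣQ_DR·Δt = 4.795 × 10^6 m³.
Runoff depth d = V / A = 5.622 mm.
C = d / P = 5.622 / 22.9 = 0.25.

C ≈ 0.25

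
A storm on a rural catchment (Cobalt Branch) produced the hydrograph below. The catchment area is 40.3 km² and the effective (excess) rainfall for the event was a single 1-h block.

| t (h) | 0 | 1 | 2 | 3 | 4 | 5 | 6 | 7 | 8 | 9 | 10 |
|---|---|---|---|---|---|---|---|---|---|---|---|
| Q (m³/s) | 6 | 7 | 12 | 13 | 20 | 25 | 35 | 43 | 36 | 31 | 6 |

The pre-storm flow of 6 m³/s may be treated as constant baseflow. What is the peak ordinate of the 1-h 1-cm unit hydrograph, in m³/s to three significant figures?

U_p ≈ 24.7 m³/s

Direct runoff: 0.0, 1.0, 6.0, 7.0, 14.0, 19.0, 29.0, 37.0, 30.0, 25.0, 0.0 m³/s; ΣQ_DR = 168.0 m³/s, peak = 37.0 m³/s.
Runoff depth d = ΣQ_DR·Δt / A = 168.0 × 3600 / (40.3 km²) = 15.01 mm.
The 1-cm UH is the DRH scaled by (10 mm)/d, so U_p = 37.0 × 10/15.01 = 24.7 m³/s.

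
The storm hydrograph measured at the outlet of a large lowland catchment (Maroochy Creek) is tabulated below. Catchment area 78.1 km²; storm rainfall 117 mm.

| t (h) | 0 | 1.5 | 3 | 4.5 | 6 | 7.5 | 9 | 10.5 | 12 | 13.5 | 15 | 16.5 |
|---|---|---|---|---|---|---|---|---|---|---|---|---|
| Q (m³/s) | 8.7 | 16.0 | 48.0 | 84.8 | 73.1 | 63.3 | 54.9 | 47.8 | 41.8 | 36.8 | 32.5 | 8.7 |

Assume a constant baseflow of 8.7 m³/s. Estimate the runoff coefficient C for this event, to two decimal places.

C ≈ 0.24

ΣQ_DR = 412.0 m³/s; V = ΣQ_DR·Δt = 2.225 × 10^6 m³.
Runoff depth d = V / A = 28.49 mm.
C = d / P = 28.49 / 117 = 0.24.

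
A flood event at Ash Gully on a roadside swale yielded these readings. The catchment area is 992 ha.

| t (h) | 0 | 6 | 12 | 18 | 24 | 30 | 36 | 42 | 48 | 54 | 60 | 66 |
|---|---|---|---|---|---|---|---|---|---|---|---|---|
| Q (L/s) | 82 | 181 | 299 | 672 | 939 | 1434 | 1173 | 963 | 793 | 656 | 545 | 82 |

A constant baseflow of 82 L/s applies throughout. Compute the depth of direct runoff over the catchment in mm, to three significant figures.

d ≈ 14.9 mm

Direct runoff: 0.0, 99.0, 217.0, 590.0, 857.0, 1352.0, 1091.0, 881.0, 711.0, 574.0, 463.0, 0.0 L/s; ΣQ_DR = 6835 L/s.
V = ΣQ_DR · Δt = 6835 × 21600 s = 1.476 × 10^8 L.
Over A = 992 ha, depth = V / A = 14.9 mm.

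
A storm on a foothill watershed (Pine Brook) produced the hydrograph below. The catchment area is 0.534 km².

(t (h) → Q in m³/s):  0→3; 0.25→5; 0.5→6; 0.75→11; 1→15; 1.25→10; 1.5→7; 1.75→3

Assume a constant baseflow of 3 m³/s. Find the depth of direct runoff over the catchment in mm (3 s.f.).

d ≈ 60.7 mm

Direct runoff: 0.0, 2.0, 3.0, 8.0, 12.0, 7.0, 4.0, 0.0 m³/s; ΣQ_DR = 36.00 m³/s.
V = ΣQ_DR · Δt = 36.00 × 900 s = 32400 m³.
Over A = 0.534 km², depth = V / A = 60.7 mm.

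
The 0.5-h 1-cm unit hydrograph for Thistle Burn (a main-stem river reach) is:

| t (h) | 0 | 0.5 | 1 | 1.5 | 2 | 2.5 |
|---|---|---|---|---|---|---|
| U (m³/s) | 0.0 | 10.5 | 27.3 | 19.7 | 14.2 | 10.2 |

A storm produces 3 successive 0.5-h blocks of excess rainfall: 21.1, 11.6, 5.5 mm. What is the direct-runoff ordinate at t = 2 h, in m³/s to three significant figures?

Q ≈ 67.8 m³/s

By discrete convolution, Q_j = Σ (P_i / 10 mm) · U_{j−i}.
At t = 2 h (j=4): Q = (21.1/10)·14.2 + (11.6/10)·19.7 + (5.5/10)·27.3 = 67.8 m³/s.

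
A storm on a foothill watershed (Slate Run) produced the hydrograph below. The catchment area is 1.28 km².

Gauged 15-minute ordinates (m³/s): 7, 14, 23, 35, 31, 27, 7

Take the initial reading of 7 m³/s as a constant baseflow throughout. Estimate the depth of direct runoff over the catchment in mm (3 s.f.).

Direct runoff: 0.0, 7.0, 16.0, 28.0, 24.0, 20.0, 0.0 m³/s; ΣQ_DR = 95.00 m³/s.
V = ΣQ_DR · Δt = 95.00 × 900 s = 85500 m³.
Over A = 1.28 km², depth = V / A = 66.8 mm.

d ≈ 66.8 mm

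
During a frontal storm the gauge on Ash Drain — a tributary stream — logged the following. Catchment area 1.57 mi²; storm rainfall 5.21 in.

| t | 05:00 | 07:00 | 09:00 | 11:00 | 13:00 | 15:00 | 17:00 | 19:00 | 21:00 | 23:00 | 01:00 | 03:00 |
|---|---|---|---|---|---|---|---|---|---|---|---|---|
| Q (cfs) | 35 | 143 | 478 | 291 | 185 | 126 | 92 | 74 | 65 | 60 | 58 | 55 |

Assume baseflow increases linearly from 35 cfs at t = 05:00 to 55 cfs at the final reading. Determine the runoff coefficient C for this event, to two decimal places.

ΣQ_DR = 1122 cfs; V = ΣQ_DR·Δt = 8.078 × 10^6 ft³.
Runoff depth d = V / A = 2.215 in.
C = d / P = 2.215 / 5.21 = 0.43.

C ≈ 0.43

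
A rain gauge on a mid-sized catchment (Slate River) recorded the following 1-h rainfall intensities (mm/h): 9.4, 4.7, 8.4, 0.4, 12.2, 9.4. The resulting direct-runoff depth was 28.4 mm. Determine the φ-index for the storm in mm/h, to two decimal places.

Only the 5 blocks with intensity above φ contribute runoff: 9.4, 4.7, 8.4, 12.2, 9.4 mm/h.
Σ(I−φ)·Δt = d  ⇒  (9.4+4.7+8.4+12.2+9.4 − 5φ)·1 = 28.4
φ = (44.10 − 28.4/1) / 5 = 3.14 mm/h.

φ ≈ 3.14 mm/h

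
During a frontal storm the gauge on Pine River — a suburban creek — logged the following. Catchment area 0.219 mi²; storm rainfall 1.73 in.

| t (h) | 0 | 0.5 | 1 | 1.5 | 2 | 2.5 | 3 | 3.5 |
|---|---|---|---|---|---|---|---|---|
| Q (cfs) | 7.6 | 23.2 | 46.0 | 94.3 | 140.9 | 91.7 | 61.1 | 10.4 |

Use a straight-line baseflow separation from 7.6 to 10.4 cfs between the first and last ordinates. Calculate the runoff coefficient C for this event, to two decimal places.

C ≈ 0.82

ΣQ_DR = 403.2 cfs; V = ΣQ_DR·Δt = 7.258 × 10^5 ft³.
Runoff depth d = V / A = 1.426 in.
C = d / P = 1.426 / 1.73 = 0.82.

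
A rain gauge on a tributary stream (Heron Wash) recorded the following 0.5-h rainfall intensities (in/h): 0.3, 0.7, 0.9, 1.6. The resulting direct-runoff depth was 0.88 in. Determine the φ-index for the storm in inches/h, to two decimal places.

φ ≈ 0.48 in/h

Only the 3 blocks with intensity above φ contribute runoff: 0.7, 0.9, 1.6 in/h.
Σ(I−φ)·Δt = d  ⇒  (0.7+0.9+1.6 − 3φ)·0.5 = 0.88
φ = (3.200 − 0.88/0.5) / 3 = 0.48 in/h.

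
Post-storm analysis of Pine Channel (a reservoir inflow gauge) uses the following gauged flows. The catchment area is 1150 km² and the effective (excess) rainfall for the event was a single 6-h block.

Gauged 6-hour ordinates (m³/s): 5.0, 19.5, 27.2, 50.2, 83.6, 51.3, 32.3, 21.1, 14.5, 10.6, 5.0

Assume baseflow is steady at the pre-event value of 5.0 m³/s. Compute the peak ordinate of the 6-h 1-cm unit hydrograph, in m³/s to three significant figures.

Direct runoff: 0.0, 14.5, 22.2, 45.2, 78.6, 46.3, 27.3, 16.1, 9.5, 5.6, 0.0 m³/s; ΣQ_DR = 265.3 m³/s, peak = 78.6 m³/s.
Runoff depth d = ΣQ_DR·Δt / A = 265.3 × 21600 / (1150 km²) = 4.983 mm.
The 1-cm UH is the DRH scaled by (10 mm)/d, so U_p = 78.6 × 10/4.983 = 158 m³/s.

U_p ≈ 158 m³/s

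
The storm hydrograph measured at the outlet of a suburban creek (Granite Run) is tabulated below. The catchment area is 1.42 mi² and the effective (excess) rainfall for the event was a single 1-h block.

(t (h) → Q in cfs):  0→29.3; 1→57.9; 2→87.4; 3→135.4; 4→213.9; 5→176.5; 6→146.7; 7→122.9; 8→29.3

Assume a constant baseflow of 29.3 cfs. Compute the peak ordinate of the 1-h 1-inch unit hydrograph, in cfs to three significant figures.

Direct runoff: 0.0, 28.6, 58.1, 106.1, 184.6, 147.2, 117.4, 93.6, 0.0 cfs; ΣQ_DR = 735.6 cfs, peak = 184.6 cfs.
Runoff depth d = ΣQ_DR·Δt / A = 735.6 × 3600 / (1.42 mi²) = 0.8027 in.
The 1-inch UH is the DRH scaled by (1 in)/d, so U_p = 184.6 × 1/0.8027 = 230 cfs.

U_p ≈ 230 cfs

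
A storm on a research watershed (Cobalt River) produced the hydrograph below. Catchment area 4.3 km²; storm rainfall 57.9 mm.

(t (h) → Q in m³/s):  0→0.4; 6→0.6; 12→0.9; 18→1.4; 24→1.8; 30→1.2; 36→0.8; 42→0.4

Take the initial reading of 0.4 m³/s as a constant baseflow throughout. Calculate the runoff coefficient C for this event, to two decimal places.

ΣQ_DR = 4.300 m³/s; V = ΣQ_DR·Δt = 92880 m³.
Runoff depth d = V / A = 21.60 mm.
C = d / P = 21.60 / 57.9 = 0.37.

C ≈ 0.37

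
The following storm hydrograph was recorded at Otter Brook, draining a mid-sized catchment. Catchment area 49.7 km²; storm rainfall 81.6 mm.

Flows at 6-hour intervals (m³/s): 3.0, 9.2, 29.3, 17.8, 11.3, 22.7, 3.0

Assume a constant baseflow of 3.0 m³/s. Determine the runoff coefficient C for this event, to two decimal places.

C ≈ 0.40

ΣQ_DR = 75.30 m³/s; V = ΣQ_DR·Δt = 1.626 × 10^6 m³.
Runoff depth d = V / A = 32.73 mm.
C = d / P = 32.73 / 81.6 = 0.40.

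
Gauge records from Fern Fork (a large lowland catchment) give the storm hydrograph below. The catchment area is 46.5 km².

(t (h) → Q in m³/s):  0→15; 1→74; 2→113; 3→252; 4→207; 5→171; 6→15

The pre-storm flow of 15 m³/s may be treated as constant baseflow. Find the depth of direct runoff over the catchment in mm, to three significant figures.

Direct runoff: 0.0, 59.0, 98.0, 237.0, 192.0, 156.0, 0.0 m³/s; ΣQ_DR = 742.0 m³/s.
V = ΣQ_DR · Δt = 742.0 × 3600 s = 2.671 × 10^6 m³.
Over A = 46.5 km², depth = V / A = 57.4 mm.

d ≈ 57.4 mm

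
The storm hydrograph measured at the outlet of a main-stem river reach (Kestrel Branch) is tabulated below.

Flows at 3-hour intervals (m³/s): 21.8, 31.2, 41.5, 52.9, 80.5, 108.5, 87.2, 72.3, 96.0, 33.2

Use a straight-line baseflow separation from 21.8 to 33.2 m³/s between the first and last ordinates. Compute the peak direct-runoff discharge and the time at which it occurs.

Subtracting baseflow gives direct-runoff ordinates: 0.00, 8.13, 17.17, 27.30, 53.63, 80.37, 57.80, 41.63, 64.07, 0.00 m³/s.
The maximum is 80.37 m³/s, occurring at the reading for t = 15 h.

Q_p = 80.37 m³/s at t = 15 h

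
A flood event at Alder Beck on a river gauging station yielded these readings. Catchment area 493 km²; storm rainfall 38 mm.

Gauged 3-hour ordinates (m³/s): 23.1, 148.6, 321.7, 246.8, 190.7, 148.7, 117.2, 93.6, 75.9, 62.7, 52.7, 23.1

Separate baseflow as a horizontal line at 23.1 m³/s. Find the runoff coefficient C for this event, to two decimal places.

C ≈ 0.71

ΣQ_DR = 1228 m³/s; V = ΣQ_DR·Δt = 1.326 × 10^7 m³.
Runoff depth d = V / A = 26.89 mm.
C = d / P = 26.89 / 38 = 0.71.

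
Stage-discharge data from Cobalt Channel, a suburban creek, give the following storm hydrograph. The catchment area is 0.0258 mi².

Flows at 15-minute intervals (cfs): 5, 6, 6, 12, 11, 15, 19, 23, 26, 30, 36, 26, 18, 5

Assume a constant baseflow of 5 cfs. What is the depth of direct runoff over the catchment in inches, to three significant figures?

d ≈ 2.52 in

Direct runoff: 0.0, 1.0, 1.0, 7.0, 6.0, 10.0, 14.0, 18.0, 21.0, 25.0, 31.0, 21.0, 13.0, 0.0 cfs; ΣQ_DR = 168.0 cfs.
V = ΣQ_DR · Δt = 168.0 × 900 s = 1.512 × 10^5 ft³.
Over A = 0.0258 mi², depth = V / A = 2.52 in.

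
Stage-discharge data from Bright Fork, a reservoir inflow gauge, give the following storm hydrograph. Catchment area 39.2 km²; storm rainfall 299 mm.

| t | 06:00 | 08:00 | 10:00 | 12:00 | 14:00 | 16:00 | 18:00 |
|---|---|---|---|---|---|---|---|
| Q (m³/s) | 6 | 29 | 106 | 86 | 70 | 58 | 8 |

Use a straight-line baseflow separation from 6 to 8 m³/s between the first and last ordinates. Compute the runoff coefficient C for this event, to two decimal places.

ΣQ_DR = 314.0 m³/s; V = ΣQ_DR·Δt = 2.261 × 10^6 m³.
Runoff depth d = V / A = 57.67 mm.
C = d / P = 57.67 / 299 = 0.19.

C ≈ 0.19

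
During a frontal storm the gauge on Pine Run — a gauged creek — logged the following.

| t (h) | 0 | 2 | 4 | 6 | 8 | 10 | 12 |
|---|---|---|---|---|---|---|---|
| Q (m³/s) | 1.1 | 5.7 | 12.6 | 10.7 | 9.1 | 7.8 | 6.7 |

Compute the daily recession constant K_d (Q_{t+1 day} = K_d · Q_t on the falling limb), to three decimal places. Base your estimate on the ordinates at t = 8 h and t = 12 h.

K_d ≈ 0.159

Between t = 8 h and t = 12 h the flow falls from 9.1 to 6.7 m³/s over 2×2 h = 4 h.
Per-interval ratio K = (6.7/9.1)^(1/2) = 0.8581; K_d = K^(24/2) = 0.159.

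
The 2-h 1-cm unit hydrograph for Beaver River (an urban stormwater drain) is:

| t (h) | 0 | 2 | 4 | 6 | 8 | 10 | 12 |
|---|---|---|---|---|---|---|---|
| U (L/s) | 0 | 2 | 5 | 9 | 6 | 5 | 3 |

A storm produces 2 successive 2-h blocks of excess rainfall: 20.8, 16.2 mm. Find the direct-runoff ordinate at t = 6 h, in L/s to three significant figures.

By discrete convolution, Q_j = Σ (P_i / 10 mm) · U_{j−i}.
At t = 6 h (j=3): Q = (20.8/10)·9 + (16.2/10)·5 = 26.8 L/s.

Q ≈ 26.8 L/s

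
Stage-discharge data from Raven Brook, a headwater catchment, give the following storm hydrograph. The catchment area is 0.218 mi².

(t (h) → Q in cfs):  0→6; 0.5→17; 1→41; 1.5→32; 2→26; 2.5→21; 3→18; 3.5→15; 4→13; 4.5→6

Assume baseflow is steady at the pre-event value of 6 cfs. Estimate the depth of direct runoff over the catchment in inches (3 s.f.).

d ≈ 0.480 in

Direct runoff: 0.0, 11.0, 35.0, 26.0, 20.0, 15.0, 12.0, 9.0, 7.0, 0.0 cfs; ΣQ_DR = 135.0 cfs.
V = ΣQ_DR · Δt = 135.0 × 1800 s = 2.430 × 10^5 ft³.
Over A = 0.218 mi², depth = V / A = 0.480 in.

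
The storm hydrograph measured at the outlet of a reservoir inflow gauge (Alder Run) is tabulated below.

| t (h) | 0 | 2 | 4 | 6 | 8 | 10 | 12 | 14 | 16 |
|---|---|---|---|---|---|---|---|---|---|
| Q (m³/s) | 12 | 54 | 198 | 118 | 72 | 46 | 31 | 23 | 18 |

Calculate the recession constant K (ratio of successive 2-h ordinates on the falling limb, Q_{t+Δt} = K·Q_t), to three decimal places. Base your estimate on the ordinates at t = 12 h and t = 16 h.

Using the recession-limb readings at t = 12 h and t = 16 h: Q falls from 31 to 18 m³/s over 2 intervals.
K = (Q₂/Q₁)^(1/2) = (18/31)^(1/2) = 0.762.

K ≈ 0.762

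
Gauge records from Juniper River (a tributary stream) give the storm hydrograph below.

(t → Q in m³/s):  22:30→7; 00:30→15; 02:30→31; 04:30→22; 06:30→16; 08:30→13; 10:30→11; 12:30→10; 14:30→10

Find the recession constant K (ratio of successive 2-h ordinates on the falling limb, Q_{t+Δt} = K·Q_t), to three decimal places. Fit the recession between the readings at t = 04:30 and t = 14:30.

Using the recession-limb readings at t = 04:30 and t = 14:30: Q falls from 22 to 10 m³/s over 5 intervals.
K = (Q₂/Q₁)^(1/5) = (10/22)^(1/5) = 0.854.

K ≈ 0.854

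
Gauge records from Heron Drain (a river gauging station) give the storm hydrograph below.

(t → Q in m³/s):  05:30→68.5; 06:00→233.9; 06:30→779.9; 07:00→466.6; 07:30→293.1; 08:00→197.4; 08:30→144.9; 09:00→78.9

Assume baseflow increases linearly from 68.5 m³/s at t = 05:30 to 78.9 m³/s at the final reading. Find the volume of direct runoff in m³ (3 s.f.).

Direct-runoff ordinates (Q − Q_b): 0.00, 163.91, 708.43, 393.64, 218.66, 121.47, 67.49, 0.00 m³/s.
ΣQ_DR = 1674 m³/s.
With Δt = 0.5 h = 1800 s, V = ΣQ_DR · Δt = 1674 × 1800 = 3.01 × 10^6 m³.

V ≈ 3.01 × 10^6 m³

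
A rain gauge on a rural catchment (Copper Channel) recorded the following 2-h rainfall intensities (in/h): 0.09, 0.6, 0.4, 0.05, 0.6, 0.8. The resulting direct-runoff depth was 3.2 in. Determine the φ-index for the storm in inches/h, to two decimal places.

Only the 4 blocks with intensity above φ contribute runoff: 0.6, 0.4, 0.6, 0.8 in/h.
Σ(I−φ)·Δt = d  ⇒  (0.6+0.4+0.6+0.8 − 4φ)·2 = 3.2
φ = (2.400 − 3.2/2) / 4 = 0.20 in/h.

φ ≈ 0.20 in/h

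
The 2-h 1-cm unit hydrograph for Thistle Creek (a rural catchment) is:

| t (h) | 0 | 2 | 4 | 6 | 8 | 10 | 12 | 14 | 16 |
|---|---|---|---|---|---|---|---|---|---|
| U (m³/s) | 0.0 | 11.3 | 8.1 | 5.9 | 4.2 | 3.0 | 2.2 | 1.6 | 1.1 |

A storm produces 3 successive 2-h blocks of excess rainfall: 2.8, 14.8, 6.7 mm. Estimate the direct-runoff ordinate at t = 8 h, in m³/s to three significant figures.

By discrete convolution, Q_j = Σ (P_i / 10 mm) · U_{j−i}.
At t = 8 h (j=4): Q = (2.8/10)·4.2 + (14.8/10)·5.9 + (6.7/10)·8.1 = 15.3 m³/s.

Q ≈ 15.3 m³/s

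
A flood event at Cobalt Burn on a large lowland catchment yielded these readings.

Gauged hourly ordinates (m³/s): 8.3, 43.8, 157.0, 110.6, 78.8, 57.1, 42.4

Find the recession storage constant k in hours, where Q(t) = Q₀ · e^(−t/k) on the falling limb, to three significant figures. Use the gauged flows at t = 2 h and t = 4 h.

k ≈ 2.90 h

On the falling limb, Q drops from 157.0 to 78.8 m³/s between t = 2 h and t = 4 h (Δt = 2 h).
k = −Δt / ln(Q₂/Q₁) = −2 / ln(78.8/157.0) = 2.90 h.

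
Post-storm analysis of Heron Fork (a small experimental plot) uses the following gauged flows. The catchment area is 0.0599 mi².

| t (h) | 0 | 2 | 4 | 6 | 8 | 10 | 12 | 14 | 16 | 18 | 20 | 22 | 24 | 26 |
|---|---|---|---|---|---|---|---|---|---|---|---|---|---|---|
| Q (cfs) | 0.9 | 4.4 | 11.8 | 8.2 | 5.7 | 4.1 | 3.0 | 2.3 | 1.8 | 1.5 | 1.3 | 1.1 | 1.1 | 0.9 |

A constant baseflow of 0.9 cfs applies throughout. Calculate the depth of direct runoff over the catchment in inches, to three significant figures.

d ≈ 1.84 in

Direct runoff: 0.0, 3.5, 10.9, 7.3, 4.8, 3.2, 2.1, 1.4, 0.9, 0.6, 0.4, 0.2, 0.2, 0.0 cfs; ΣQ_DR = 35.50 cfs.
V = ΣQ_DR · Δt = 35.50 × 7200 s = 2.556 × 10^5 ft³.
Over A = 0.0599 mi², depth = V / A = 1.84 in.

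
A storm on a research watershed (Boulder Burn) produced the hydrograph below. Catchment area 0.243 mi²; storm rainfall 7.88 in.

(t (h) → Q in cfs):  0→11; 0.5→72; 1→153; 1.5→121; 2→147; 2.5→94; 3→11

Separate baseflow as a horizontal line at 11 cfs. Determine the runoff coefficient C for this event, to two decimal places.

ΣQ_DR = 532.0 cfs; V = ΣQ_DR·Δt = 9.576 × 10^5 ft³.
Runoff depth d = V / A = 1.696 in.
C = d / P = 1.696 / 7.88 = 0.22.

C ≈ 0.22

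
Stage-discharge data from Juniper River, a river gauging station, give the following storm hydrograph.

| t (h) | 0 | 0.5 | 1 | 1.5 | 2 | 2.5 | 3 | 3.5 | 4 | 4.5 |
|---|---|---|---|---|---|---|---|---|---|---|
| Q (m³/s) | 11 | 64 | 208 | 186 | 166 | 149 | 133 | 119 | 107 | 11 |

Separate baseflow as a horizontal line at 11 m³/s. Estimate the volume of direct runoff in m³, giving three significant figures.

Direct-runoff ordinates (Q − Q_b): 0.0, 53.0, 197.0, 175.0, 155.0, 138.0, 122.0, 108.0, 96.0, 0.0 m³/s.
ΣQ_DR = 1044 m³/s.
With Δt = 0.5 h = 1800 s, V = ΣQ_DR · Δt = 1044 × 1800 = 1.88 × 10^6 m³.

V ≈ 1.88 × 10^6 m³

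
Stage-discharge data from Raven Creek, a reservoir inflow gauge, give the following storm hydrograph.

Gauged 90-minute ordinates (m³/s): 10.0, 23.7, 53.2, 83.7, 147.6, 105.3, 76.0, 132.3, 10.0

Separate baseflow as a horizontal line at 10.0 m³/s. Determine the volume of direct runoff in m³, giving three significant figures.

Direct-runoff ordinates (Q − Q_b): 0.0, 13.7, 43.2, 73.7, 137.6, 95.3, 66.0, 122.3, 0.0 m³/s.
ΣQ_DR = 551.8 m³/s.
With Δt = 1.5 h = 5400 s, V = ΣQ_DR · Δt = 551.8 × 5400 = 2.98 × 10^6 m³.

V ≈ 2.98 × 10^6 m³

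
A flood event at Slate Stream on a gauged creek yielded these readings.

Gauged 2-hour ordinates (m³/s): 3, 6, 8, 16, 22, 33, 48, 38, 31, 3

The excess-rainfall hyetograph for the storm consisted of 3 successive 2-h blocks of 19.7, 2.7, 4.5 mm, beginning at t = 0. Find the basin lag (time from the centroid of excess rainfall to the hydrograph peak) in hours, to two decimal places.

Centroid of excess rainfall: t_c = Σ P_i·t̄_i / ΣP_i = 1.8699 h (block centres at 1, 3, 5 h).
Hydrograph peak occurs at t = 12 h, so basin lag t_L = 12 − 1.8699 = 10.13 h.

t_L ≈ 10.13 h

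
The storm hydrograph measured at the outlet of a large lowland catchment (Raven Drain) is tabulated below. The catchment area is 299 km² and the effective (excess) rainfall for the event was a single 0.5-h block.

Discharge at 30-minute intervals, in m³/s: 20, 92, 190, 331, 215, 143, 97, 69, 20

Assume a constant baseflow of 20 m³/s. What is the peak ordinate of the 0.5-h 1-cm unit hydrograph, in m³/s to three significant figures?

Direct runoff: 0.0, 72.0, 170.0, 311.0, 195.0, 123.0, 77.0, 49.0, 0.0 m³/s; ΣQ_DR = 997.0 m³/s, peak = 311.0 m³/s.
Runoff depth d = ΣQ_DR·Δt / A = 997.0 × 1800 / (299 km²) = 6.002 mm.
The 1-cm UH is the DRH scaled by (10 mm)/d, so U_p = 311.0 × 10/6.002 = 518 m³/s.

U_p ≈ 518 m³/s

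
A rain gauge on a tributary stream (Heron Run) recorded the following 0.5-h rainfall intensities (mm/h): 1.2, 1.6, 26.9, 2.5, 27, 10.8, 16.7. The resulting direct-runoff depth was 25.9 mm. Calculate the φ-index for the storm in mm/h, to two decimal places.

Only the 4 blocks with intensity above φ contribute runoff: 26.9, 27, 10.8, 16.7 mm/h.
Σ(I−φ)·Δt = d  ⇒  (26.9+27+10.8+16.7 − 4φ)·0.5 = 25.9
φ = (81.40 − 25.9/0.5) / 4 = 7.40 mm/h.

φ ≈ 7.40 mm/h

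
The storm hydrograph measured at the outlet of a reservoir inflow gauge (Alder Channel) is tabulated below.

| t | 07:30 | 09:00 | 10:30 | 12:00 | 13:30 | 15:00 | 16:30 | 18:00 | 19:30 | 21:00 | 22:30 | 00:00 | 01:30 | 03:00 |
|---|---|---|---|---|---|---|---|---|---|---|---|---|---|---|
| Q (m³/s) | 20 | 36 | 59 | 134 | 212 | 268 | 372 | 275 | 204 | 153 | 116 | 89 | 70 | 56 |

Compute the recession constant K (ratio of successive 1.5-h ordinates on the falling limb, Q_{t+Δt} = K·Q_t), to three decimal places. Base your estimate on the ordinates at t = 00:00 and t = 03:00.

Using the recession-limb readings at t = 00:00 and t = 03:00: Q falls from 89 to 56 m³/s over 2 intervals.
K = (Q₂/Q₁)^(1/2) = (56/89)^(1/2) = 0.793.

K ≈ 0.793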